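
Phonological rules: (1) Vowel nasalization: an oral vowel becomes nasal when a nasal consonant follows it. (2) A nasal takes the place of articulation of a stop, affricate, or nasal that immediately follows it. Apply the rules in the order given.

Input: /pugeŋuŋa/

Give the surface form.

[pugẽŋũŋa]

Rule 1: /e/ before nasal /ŋ/ → [ẽ]
Rule 1: /u/ before nasal /ŋ/ → [ũ]
After rule 1: pugẽŋũŋa
Rule 2: no segment meets the rule's conditions; no change.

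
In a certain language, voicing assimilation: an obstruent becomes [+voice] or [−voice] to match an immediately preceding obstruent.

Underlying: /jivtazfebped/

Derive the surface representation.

/t/ after /v/ (voiced) → [d]
/f/ after /z/ (voiced) → [v]
/p/ after /b/ (voiced) → [b]

[jivdazvebbed]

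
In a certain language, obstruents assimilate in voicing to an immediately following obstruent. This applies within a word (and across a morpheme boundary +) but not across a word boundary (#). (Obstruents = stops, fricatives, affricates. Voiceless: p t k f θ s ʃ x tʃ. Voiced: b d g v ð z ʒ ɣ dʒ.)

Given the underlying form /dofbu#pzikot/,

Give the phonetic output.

/f/ before /b/ (voiced) → [v]
/p/ before /z/ (voiced) → [b]

[dovbu#bzikot]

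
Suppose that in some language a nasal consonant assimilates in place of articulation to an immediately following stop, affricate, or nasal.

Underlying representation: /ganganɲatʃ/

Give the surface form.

/n/ before /g/ (velar) → [ŋ]
/n/ before /ɲ/ (palatal) → [ɲ]

[gaŋgaɲɲatʃ]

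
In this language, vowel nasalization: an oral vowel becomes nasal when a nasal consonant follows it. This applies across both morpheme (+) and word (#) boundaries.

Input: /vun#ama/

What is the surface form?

[vũn#ãma]

/u/ before nasal /n/ → [ũ]
/a/ before nasal /m/ → [ã]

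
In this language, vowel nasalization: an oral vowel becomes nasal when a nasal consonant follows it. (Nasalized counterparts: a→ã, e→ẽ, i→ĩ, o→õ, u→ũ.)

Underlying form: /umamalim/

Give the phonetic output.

/u/ before nasal /m/ → [ũ]
/a/ before nasal /m/ → [ã]
/i/ before nasal /m/ → [ĩ]

[ũmãmalĩm]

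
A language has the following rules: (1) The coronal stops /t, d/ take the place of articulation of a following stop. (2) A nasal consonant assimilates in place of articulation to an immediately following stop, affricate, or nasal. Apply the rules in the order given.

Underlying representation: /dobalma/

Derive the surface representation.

[dobalma]

Rule 1: no segment meets the rule's conditions; no change.
After rule 1: dobalma
Rule 2: no segment meets the rule's conditions; no change.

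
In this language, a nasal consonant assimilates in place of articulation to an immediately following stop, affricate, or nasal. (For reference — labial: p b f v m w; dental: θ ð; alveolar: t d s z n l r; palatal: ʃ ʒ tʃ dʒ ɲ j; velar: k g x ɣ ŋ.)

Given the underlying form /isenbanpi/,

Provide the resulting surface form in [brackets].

/n/ before /b/ (labial) → [m]
/n/ before /p/ (labial) → [m]

[isembampi]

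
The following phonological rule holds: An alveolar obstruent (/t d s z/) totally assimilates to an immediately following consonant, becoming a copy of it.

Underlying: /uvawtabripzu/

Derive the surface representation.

[uvawtabripzu]

no segment meets the rule's conditions; no change.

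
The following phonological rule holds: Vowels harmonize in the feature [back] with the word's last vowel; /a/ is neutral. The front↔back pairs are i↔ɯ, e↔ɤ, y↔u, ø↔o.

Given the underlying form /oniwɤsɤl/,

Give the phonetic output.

/i/ harmonizes with /ɤ/ ([+back]) → [ɯ]

[onɯwɤsɤl]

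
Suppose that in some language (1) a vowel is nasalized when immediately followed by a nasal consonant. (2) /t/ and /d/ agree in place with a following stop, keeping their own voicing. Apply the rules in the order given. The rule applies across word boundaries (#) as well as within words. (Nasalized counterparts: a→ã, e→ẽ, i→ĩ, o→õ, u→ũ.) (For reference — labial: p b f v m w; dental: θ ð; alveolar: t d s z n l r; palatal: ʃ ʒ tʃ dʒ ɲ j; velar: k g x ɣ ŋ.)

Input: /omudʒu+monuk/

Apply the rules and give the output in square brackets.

[õmudʒũ+mõnuk]

Rule 1: /o/ before nasal /m/ → [õ]
Rule 1: /u/ before nasal /m/ → [ũ]
Rule 1: /o/ before nasal /n/ → [õ]
After rule 1: õmudʒũ+mõnuk
Rule 2: no segment meets the rule's conditions; no change.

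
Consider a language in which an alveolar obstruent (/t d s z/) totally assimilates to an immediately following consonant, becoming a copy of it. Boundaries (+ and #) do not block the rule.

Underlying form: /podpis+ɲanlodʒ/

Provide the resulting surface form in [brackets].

/d/ before /p/ → [p] (total assimilation)
/s/ before /ɲ/ → [ɲ] (total assimilation)

[poppiɲ+ɲanlodʒ]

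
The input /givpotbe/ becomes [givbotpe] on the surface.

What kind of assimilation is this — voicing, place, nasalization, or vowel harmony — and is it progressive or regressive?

/p/→[b] /b/→[p].
Each target copies a feature from the preceding segment, so the direction is progressive.

voicing assimilation, progressive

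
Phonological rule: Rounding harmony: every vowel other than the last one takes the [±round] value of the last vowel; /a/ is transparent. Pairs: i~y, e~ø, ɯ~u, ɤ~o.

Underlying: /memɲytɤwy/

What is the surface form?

/e/ harmonizes with /y/ ([+round]) → [ø]
/ɤ/ harmonizes with /y/ ([+round]) → [o]

[mømɲytowy]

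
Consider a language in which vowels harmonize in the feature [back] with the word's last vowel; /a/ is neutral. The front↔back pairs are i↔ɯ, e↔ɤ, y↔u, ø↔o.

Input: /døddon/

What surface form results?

/ø/ harmonizes with /o/ ([+back]) → [o]

[doddon]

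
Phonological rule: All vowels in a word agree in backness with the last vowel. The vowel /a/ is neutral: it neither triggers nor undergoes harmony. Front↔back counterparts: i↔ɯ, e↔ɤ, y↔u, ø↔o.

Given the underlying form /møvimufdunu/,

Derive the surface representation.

/ø/ harmonizes with /u/ ([+back]) → [o]
/i/ harmonizes with /u/ ([+back]) → [ɯ]

[movɯmufdunu]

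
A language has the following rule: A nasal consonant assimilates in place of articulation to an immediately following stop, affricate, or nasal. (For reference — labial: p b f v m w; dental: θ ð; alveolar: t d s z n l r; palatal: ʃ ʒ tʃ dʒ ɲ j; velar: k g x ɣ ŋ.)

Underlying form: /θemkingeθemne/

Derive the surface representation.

/m/ before /k/ (velar) → [ŋ]
/n/ before /g/ (velar) → [ŋ]
/m/ before /n/ (alveolar) → [n]

[θeŋkiŋgeθenne]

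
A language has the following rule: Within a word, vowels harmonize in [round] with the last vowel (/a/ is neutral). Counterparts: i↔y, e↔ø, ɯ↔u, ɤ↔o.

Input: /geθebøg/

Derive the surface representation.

/e/ harmonizes with /ø/ ([+round]) → [ø]
/e/ harmonizes with /ø/ ([+round]) → [ø]

[gøθøbøg]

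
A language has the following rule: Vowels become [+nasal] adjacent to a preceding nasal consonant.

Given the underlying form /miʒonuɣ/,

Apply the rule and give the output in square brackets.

[mĩʒonũɣ]

/i/ after nasal /m/ → [ĩ]
/u/ after nasal /n/ → [ũ]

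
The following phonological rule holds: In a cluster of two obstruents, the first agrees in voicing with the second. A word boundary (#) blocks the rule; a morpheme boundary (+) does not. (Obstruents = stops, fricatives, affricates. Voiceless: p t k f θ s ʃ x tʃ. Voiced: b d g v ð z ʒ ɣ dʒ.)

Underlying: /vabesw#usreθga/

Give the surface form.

[vabesw#usreðga]

/θ/ before /g/ (voiced) → [ð]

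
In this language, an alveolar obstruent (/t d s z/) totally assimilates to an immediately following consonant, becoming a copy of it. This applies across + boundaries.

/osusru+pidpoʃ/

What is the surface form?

[osurru+pippoʃ]

/s/ before /r/ → [r] (total assimilation)
/d/ before /p/ → [p] (total assimilation)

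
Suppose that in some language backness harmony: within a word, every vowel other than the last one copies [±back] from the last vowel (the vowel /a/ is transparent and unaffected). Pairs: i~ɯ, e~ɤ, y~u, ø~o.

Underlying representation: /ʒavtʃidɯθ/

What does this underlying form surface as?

[ʒavtʃɯdɯθ]

/i/ harmonizes with /ɯ/ ([+back]) → [ɯ]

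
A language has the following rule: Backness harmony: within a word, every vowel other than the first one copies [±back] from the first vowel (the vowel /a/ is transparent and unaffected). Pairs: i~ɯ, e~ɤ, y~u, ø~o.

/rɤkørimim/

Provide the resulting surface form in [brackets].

[rɤkorɯmɯm]

/ø/ harmonizes with /ɤ/ ([+back]) → [o]
/i/ harmonizes with /ɤ/ ([+back]) → [ɯ]
/i/ harmonizes with /ɤ/ ([+back]) → [ɯ]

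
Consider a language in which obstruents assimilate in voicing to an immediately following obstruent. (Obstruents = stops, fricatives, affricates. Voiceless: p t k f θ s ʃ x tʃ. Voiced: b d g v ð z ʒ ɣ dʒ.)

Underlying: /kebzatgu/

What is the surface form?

[kebzadgu]

/t/ before /g/ (voiced) → [d]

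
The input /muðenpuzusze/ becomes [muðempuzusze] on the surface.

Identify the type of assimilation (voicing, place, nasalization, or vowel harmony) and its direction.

/n/→[m].
Each target copies a feature from the following segment, so the direction is regressive.

place assimilation, regressive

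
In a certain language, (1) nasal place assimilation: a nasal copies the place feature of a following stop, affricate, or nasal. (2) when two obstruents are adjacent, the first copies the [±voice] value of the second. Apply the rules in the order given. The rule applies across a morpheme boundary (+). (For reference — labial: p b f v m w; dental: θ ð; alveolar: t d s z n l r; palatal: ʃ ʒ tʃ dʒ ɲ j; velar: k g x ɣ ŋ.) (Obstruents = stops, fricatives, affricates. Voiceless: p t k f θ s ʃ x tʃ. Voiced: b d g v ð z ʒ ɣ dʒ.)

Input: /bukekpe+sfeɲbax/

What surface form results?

[bukekpe+sfembax]

Rule 1: /ɲ/ before /b/ (labial) → [m]
After rule 1: bukekpe+sfembax
Rule 2: no segment meets the rule's conditions; no change.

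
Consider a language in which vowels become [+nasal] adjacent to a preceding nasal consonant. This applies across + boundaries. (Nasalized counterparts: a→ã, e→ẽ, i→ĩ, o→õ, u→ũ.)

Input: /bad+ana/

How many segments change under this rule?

1

/a/ after nasal /n/ → [ã]
1 segment changes.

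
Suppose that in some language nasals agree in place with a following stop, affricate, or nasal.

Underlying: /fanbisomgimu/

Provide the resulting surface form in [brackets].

/n/ before /b/ (labial) → [m]
/m/ before /g/ (velar) → [ŋ]

[fambisoŋgimu]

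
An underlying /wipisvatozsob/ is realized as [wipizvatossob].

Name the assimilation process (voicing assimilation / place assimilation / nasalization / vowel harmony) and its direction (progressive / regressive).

voicing assimilation, regressive

/s/→[z] /z/→[s].
Each target copies a feature from the following segment, so the direction is regressive.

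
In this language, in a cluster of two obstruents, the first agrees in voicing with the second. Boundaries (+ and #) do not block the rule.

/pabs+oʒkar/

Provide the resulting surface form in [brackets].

/b/ before /s/ (voiceless) → [p]
/ʒ/ before /k/ (voiceless) → [ʃ]

[paps+oʃkar]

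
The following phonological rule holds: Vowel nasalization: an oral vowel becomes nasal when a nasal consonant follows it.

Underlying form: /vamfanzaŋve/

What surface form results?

/a/ before nasal /m/ → [ã]
/a/ before nasal /n/ → [ã]
/a/ before nasal /ŋ/ → [ã]

[vãmfãnzãŋve]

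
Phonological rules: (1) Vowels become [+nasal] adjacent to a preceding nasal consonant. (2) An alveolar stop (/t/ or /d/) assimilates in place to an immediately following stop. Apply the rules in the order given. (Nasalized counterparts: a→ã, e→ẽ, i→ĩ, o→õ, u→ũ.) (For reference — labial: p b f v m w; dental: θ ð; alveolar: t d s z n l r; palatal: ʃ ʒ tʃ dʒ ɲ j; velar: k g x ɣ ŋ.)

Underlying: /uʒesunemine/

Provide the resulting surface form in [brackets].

[uʒesunẽmĩnẽ]

Rule 1: /e/ after nasal /n/ → [ẽ]
Rule 1: /i/ after nasal /m/ → [ĩ]
Rule 1: /e/ after nasal /n/ → [ẽ]
After rule 1: uʒesunẽmĩnẽ
Rule 2: no segment meets the rule's conditions; no change.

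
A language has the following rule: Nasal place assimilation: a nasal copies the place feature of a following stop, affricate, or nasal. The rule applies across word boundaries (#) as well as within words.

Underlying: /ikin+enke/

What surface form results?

/n/ before /k/ (velar) → [ŋ]

[ikin+eŋke]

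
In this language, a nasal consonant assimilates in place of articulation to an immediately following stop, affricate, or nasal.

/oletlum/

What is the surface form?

[oletlum]

no segment meets the rule's conditions; no change.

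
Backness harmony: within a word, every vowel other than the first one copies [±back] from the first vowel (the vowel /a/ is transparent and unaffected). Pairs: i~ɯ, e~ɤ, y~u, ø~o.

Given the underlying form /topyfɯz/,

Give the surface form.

[topufɯz]

/y/ harmonizes with /o/ ([+back]) → [u]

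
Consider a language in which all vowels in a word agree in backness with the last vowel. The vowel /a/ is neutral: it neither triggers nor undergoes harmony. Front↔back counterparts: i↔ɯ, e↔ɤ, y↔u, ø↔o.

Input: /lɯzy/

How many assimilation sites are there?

/ɯ/ harmonizes with /y/ ([-back]) → [i]
1 segment changes.

1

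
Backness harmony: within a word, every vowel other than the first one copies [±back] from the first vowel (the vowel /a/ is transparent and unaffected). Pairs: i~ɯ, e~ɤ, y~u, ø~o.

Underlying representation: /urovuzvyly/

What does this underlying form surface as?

/y/ harmonizes with /u/ ([+back]) → [u]
/y/ harmonizes with /u/ ([+back]) → [u]

[urovuzvulu]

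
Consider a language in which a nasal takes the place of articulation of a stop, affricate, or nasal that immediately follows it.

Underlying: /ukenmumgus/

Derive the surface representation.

[ukemmuŋgus]

/n/ before /m/ (labial) → [m]
/m/ before /g/ (velar) → [ŋ]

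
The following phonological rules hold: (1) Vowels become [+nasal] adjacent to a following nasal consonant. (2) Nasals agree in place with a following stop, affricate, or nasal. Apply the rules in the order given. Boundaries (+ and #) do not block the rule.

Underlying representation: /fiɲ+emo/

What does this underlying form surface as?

[fĩɲ+ẽmo]

Rule 1: /i/ before nasal /ɲ/ → [ĩ]
Rule 1: /e/ before nasal /m/ → [ẽ]
After rule 1: fĩɲ+ẽmo
Rule 2: no segment meets the rule's conditions; no change.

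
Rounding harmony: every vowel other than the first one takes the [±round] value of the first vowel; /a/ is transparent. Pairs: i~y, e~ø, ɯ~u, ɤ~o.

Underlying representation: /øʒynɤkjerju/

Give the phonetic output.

[øʒynokjørju]

/ɤ/ harmonizes with /ø/ ([+round]) → [o]
/e/ harmonizes with /ø/ ([+round]) → [ø]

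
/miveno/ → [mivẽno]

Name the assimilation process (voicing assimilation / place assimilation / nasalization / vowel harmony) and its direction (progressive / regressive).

nasalization, regressive

/e/→[ẽ].
Each target copies a feature from the following segment, so the direction is regressive.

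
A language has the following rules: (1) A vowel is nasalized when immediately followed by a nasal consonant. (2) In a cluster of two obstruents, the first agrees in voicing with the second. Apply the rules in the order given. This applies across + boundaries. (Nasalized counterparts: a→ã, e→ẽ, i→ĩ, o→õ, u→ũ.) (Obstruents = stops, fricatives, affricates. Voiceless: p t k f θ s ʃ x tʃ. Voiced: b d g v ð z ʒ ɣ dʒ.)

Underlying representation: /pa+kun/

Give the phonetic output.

Rule 1: /u/ before nasal /n/ → [ũ]
After rule 1: pa+kũn
Rule 2: no segment meets the rule's conditions; no change.

[pa+kũn]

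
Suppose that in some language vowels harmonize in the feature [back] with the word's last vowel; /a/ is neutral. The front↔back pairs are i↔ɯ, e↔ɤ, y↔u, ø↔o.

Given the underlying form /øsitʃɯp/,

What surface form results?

[osɯtʃɯp]

/ø/ harmonizes with /ɯ/ ([+back]) → [o]
/i/ harmonizes with /ɯ/ ([+back]) → [ɯ]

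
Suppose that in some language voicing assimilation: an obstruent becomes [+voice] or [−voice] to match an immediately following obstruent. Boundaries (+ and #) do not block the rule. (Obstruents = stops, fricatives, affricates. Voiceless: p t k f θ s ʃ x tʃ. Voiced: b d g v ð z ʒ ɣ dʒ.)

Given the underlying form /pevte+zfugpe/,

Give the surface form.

[pefte+sfukpe]

/v/ before /t/ (voiceless) → [f]
/z/ before /f/ (voiceless) → [s]
/g/ before /p/ (voiceless) → [k]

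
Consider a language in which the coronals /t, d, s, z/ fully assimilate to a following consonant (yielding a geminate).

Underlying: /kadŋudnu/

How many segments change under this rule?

2

/d/ before /ŋ/ → [ŋ] (total assimilation)
/d/ before /n/ → [n] (total assimilation)
2 segments change.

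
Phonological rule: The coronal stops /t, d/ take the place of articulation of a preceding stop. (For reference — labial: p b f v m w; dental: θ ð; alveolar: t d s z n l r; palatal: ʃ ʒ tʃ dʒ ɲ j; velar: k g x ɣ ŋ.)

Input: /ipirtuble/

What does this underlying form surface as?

[ipirtuble]

no segment meets the rule's conditions; no change.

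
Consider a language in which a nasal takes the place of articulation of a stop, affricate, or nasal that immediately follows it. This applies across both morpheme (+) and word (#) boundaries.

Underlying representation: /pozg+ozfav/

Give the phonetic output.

[pozg+ozfav]

no segment meets the rule's conditions; no change.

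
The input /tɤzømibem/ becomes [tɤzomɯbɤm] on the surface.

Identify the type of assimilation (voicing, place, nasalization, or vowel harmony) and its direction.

vowel harmony, progressive

/ø/→[o] /i/→[ɯ] /e/→[ɤ].
Vowels agree with the first vowel, so the harmony is progressive.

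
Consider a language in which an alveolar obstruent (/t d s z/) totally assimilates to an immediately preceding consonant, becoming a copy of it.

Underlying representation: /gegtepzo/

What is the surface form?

/t/ after /g/ → [g] (total assimilation)
/z/ after /p/ → [p] (total assimilation)

[geggeppo]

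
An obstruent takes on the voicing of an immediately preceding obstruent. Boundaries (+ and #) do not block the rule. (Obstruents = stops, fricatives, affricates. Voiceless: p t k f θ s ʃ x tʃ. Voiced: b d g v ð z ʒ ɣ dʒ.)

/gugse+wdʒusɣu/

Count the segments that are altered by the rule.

2

/s/ after /g/ (voiced) → [z]
/ɣ/ after /s/ (voiceless) → [x]
2 segments change.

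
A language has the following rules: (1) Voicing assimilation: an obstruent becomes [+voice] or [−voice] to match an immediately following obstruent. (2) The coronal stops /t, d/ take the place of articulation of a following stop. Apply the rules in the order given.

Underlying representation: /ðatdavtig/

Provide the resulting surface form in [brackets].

Rule 1: /t/ before /d/ (voiced) → [d]
Rule 1: /v/ before /t/ (voiceless) → [f]
After rule 1: ðaddaftig
Rule 2: no segment meets the rule's conditions; no change.

[ðaddaftig]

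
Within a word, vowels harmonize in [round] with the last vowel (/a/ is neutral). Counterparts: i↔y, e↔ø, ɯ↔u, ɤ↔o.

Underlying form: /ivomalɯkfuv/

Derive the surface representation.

[yvomalukfuv]

/i/ harmonizes with /u/ ([+round]) → [y]
/ɯ/ harmonizes with /u/ ([+round]) → [u]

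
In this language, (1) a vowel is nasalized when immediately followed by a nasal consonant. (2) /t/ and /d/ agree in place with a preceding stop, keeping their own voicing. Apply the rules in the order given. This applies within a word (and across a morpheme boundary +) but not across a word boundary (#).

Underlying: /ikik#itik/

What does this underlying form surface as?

[ikik#itik]

Rule 1: no segment meets the rule's conditions; no change.
After rule 1: ikik#itik
Rule 2: no segment meets the rule's conditions; no change.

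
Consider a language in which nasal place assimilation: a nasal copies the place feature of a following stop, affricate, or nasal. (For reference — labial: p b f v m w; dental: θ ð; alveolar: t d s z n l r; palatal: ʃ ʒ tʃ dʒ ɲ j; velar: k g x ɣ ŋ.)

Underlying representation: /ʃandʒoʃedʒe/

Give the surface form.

[ʃaɲdʒoʃedʒe]

/n/ before /dʒ/ (palatal) → [ɲ]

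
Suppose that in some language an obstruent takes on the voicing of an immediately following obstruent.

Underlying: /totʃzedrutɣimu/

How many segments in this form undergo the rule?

2

/tʃ/ before /z/ (voiced) → [dʒ]
/t/ before /ɣ/ (voiced) → [d]
2 segments change.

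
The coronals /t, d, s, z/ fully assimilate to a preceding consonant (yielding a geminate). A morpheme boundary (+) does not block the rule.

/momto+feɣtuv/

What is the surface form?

/t/ after /m/ → [m] (total assimilation)
/t/ after /ɣ/ → [ɣ] (total assimilation)

[mommo+feɣɣuv]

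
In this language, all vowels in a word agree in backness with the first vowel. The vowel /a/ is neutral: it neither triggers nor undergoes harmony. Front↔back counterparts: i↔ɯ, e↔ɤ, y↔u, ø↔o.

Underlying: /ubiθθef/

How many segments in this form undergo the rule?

2

/i/ harmonizes with /u/ ([+back]) → [ɯ]
/e/ harmonizes with /u/ ([+back]) → [ɤ]
2 segments change.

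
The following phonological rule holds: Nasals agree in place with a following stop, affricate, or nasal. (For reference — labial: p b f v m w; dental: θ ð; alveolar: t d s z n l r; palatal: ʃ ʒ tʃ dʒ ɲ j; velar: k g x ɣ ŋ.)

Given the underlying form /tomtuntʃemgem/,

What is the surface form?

/m/ before /t/ (alveolar) → [n]
/n/ before /tʃ/ (palatal) → [ɲ]
/m/ before /g/ (velar) → [ŋ]

[tontuɲtʃeŋgem]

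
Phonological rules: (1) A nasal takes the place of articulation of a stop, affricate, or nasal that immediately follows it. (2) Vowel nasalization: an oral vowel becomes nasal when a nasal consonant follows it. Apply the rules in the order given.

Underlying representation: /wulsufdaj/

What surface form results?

[wulsufdaj]

Rule 1: no segment meets the rule's conditions; no change.
After rule 1: wulsufdaj
Rule 2: no segment meets the rule's conditions; no change.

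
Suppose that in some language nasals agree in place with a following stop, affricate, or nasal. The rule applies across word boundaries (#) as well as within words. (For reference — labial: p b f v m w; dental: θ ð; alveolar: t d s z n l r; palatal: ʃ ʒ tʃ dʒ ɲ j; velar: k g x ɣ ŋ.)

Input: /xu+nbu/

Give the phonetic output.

/n/ before /b/ (labial) → [m]

[xu+mbu]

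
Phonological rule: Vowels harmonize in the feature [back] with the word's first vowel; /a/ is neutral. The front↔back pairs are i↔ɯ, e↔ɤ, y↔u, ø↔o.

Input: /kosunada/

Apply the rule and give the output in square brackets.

[kosunada]

no segment meets the rule's conditions; no change.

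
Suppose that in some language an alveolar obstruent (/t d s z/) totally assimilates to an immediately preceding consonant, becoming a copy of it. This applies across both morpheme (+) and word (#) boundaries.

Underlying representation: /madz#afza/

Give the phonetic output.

[madd#affa]

/z/ after /d/ → [d] (total assimilation)
/z/ after /f/ → [f] (total assimilation)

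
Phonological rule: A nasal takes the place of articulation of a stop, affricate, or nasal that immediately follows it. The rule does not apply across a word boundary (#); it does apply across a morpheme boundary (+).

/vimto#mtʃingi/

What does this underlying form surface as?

[vinto#ɲtʃiŋgi]

/m/ before /t/ (alveolar) → [n]
/m/ before /tʃ/ (palatal) → [ɲ]
/n/ before /g/ (velar) → [ŋ]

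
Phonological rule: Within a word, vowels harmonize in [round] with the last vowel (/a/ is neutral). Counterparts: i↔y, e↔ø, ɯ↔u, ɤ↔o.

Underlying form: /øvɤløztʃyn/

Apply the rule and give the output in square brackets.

/ɤ/ harmonizes with /y/ ([+round]) → [o]

[øvoløztʃyn]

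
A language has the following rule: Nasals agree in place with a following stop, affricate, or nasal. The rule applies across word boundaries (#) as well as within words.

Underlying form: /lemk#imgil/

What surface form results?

[leŋk#iŋgil]

/m/ before /k/ (velar) → [ŋ]
/m/ before /g/ (velar) → [ŋ]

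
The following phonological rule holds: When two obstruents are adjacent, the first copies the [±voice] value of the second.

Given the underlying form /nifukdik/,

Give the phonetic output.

/k/ before /d/ (voiced) → [g]

[nifugdik]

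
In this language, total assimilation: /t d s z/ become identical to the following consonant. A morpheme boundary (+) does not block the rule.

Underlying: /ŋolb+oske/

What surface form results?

/s/ before /k/ → [k] (total assimilation)

[ŋolb+okke]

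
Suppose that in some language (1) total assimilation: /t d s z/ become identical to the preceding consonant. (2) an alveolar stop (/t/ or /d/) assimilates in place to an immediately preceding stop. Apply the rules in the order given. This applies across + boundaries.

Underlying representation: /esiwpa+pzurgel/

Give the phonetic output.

Rule 1: /z/ after /p/ → [p] (total assimilation)
After rule 1: esiwpa+ppurgel
Rule 2: no segment meets the rule's conditions; no change.

[esiwpa+ppurgel]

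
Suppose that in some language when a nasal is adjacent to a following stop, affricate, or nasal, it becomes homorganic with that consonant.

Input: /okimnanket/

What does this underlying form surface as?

/m/ before /n/ (alveolar) → [n]
/n/ before /k/ (velar) → [ŋ]

[okinnaŋket]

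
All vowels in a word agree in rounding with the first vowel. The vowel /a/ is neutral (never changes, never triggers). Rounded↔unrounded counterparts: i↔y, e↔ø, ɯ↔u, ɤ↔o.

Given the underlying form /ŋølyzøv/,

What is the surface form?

[ŋølyzøv]

no segment meets the rule's conditions; no change.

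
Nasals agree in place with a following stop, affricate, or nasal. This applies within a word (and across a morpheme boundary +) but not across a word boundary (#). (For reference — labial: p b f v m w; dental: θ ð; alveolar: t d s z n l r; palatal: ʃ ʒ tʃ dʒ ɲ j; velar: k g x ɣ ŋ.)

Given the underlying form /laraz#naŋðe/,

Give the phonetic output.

no segment meets the rule's conditions; no change.

[laraz#naŋðe]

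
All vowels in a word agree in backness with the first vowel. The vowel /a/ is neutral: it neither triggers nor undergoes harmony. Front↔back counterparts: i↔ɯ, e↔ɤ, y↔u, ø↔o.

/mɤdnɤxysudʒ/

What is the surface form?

[mɤdnɤxusudʒ]

/y/ harmonizes with /ɤ/ ([+back]) → [u]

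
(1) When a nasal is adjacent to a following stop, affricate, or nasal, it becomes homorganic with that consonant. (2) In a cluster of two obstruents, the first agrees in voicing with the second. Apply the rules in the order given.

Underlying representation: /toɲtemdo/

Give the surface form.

Rule 1: /ɲ/ before /t/ (alveolar) → [n]
Rule 1: /m/ before /d/ (alveolar) → [n]
After rule 1: tontendo
Rule 2: no segment meets the rule's conditions; no change.

[tontendo]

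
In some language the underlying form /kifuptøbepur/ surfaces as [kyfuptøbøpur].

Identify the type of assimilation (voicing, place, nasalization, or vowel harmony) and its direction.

/i/→[y] /e/→[ø].
Vowels agree with the last vowel, so the harmony is regressive.

vowel harmony, regressive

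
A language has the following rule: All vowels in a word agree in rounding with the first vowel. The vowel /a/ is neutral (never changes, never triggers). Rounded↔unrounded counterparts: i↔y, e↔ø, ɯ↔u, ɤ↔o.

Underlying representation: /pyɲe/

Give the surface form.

/e/ harmonizes with /y/ ([+round]) → [ø]

[pyɲø]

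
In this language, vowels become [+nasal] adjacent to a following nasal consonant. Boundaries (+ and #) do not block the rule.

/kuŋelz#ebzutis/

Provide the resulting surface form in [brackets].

/u/ before nasal /ŋ/ → [ũ]

[kũŋelz#ebzutis]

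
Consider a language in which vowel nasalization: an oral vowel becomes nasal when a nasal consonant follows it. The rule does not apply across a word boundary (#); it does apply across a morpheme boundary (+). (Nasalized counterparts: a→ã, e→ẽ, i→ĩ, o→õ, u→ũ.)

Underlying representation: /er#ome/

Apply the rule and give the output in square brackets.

[er#õme]

/o/ before nasal /m/ → [õ]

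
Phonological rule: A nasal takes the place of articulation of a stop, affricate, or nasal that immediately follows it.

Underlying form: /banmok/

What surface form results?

/n/ before /m/ (labial) → [m]

[bammok]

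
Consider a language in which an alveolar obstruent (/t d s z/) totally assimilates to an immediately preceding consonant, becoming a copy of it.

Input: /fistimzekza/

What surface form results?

/t/ after /s/ → [s] (total assimilation)
/z/ after /m/ → [m] (total assimilation)
/z/ after /k/ → [k] (total assimilation)

[fissimmekka]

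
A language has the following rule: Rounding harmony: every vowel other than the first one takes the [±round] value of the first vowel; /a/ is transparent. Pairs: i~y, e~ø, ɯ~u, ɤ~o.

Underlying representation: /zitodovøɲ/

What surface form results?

/o/ harmonizes with /i/ ([-round]) → [ɤ]
/o/ harmonizes with /i/ ([-round]) → [ɤ]
/ø/ harmonizes with /i/ ([-round]) → [e]

[zitɤdɤveɲ]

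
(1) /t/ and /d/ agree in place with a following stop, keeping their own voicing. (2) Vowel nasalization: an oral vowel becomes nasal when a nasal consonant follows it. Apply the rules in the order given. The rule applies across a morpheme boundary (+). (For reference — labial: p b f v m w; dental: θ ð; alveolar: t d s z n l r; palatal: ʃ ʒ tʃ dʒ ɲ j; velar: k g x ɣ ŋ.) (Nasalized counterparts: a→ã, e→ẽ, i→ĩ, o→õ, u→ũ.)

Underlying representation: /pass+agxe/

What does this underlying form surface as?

[pass+agxe]

Rule 1: no segment meets the rule's conditions; no change.
After rule 1: pass+agxe
Rule 2: no segment meets the rule's conditions; no change.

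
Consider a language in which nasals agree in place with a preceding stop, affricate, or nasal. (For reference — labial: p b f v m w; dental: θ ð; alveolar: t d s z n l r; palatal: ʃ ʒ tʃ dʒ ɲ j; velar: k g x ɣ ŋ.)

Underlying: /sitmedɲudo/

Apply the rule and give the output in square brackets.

/m/ after /t/ (alveolar) → [n]
/ɲ/ after /d/ (alveolar) → [n]

[sitnednudo]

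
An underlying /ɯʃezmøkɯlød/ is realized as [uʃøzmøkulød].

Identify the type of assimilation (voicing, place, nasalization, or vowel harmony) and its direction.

/ɯ/→[u] /e/→[ø] /ɯ/→[u].
Vowels agree with the last vowel, so the harmony is regressive.

vowel harmony, regressive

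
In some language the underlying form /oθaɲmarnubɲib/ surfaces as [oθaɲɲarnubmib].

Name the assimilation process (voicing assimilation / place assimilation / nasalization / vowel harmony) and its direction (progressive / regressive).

place assimilation, progressive

/m/→[ɲ] /ɲ/→[m].
Each target copies a feature from the preceding segment, so the direction is progressive.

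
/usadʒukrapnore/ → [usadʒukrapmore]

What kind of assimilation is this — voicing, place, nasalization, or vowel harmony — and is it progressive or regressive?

/n/→[m].
Each target copies a feature from the preceding segment, so the direction is progressive.

place assimilation, progressive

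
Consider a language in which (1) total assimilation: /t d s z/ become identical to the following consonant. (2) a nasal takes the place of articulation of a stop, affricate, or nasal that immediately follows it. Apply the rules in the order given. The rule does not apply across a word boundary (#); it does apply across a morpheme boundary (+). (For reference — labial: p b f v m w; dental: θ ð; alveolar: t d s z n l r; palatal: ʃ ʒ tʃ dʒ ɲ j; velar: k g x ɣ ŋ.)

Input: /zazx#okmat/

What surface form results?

[zaxx#okmat]

Rule 1: /z/ before /x/ → [x] (total assimilation)
After rule 1: zaxx#okmat
Rule 2: no segment meets the rule's conditions; no change.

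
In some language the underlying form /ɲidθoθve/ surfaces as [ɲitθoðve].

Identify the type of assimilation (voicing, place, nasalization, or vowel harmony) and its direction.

voicing assimilation, regressive

/d/→[t] /θ/→[ð].
Each target copies a feature from the following segment, so the direction is regressive.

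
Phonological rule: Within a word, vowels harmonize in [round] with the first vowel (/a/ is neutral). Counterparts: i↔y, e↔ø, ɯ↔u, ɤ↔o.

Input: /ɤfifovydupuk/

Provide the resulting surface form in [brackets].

/o/ harmonizes with /ɤ/ ([-round]) → [ɤ]
/y/ harmonizes with /ɤ/ ([-round]) → [i]
/u/ harmonizes with /ɤ/ ([-round]) → [ɯ]
/u/ harmonizes with /ɤ/ ([-round]) → [ɯ]

[ɤfifɤvidɯpɯk]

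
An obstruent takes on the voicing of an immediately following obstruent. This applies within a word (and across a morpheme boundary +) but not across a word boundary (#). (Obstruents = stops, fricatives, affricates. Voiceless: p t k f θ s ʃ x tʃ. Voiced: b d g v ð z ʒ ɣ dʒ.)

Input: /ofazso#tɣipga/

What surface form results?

[ofasso#dɣibga]

/z/ before /s/ (voiceless) → [s]
/t/ before /ɣ/ (voiced) → [d]
/p/ before /g/ (voiced) → [b]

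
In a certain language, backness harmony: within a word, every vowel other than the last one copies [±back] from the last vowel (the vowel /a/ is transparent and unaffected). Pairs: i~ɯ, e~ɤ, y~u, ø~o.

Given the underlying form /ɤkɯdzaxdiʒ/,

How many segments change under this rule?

/ɤ/ harmonizes with /i/ ([-back]) → [e]
/ɯ/ harmonizes with /i/ ([-back]) → [i]
2 segments change.

2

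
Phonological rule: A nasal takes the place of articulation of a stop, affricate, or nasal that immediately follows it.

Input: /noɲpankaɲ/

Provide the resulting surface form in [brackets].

[nompaŋkaɲ]

/ɲ/ before /p/ (labial) → [m]
/n/ before /k/ (velar) → [ŋ]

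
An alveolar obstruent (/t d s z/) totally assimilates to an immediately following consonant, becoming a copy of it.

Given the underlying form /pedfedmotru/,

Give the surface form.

/d/ before /f/ → [f] (total assimilation)
/d/ before /m/ → [m] (total assimilation)
/t/ before /r/ → [r] (total assimilation)

[peffemmorru]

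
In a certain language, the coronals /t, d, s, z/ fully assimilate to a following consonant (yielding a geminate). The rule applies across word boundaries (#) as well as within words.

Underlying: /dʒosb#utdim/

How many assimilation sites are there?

2

/s/ before /b/ → [b] (total assimilation)
/t/ before /d/ → [d] (total assimilation)
2 segments change.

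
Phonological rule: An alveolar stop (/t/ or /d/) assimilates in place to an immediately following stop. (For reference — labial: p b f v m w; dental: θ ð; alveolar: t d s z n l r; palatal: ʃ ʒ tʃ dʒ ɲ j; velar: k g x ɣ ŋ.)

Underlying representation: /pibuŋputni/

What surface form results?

no segment meets the rule's conditions; no change.

[pibuŋputni]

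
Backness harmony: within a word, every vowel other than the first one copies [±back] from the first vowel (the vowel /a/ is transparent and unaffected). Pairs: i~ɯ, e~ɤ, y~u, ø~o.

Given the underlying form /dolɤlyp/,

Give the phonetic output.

/y/ harmonizes with /o/ ([+back]) → [u]

[dolɤlup]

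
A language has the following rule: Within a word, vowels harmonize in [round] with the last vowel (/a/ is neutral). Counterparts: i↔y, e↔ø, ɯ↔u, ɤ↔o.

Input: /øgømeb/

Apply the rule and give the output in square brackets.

/ø/ harmonizes with /e/ ([-round]) → [e]
/ø/ harmonizes with /e/ ([-round]) → [e]

[egemeb]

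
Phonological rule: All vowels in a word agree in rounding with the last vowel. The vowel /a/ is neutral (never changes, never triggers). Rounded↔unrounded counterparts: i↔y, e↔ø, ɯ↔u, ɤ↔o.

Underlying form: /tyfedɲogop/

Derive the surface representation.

/e/ harmonizes with /o/ ([+round]) → [ø]

[tyfødɲogop]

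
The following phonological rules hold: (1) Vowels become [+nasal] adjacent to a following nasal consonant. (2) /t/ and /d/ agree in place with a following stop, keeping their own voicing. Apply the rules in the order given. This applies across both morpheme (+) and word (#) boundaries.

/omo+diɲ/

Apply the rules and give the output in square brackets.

Rule 1: /o/ before nasal /m/ → [õ]
Rule 1: /i/ before nasal /ɲ/ → [ĩ]
After rule 1: õmo+dĩɲ
Rule 2: no segment meets the rule's conditions; no change.

[õmo+dĩɲ]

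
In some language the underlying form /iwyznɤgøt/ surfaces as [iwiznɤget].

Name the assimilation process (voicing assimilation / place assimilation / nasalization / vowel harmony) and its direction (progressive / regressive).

vowel harmony, progressive

/y/→[i] /ø/→[e].
Vowels agree with the first vowel, so the harmony is progressive.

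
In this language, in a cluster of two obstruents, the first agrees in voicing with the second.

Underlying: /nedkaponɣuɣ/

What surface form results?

[netkaponɣuɣ]

/d/ before /k/ (voiceless) → [t]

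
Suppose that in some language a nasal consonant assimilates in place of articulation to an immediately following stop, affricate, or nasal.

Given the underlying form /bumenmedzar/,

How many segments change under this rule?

/n/ before /m/ (labial) → [m]
1 segment changes.

1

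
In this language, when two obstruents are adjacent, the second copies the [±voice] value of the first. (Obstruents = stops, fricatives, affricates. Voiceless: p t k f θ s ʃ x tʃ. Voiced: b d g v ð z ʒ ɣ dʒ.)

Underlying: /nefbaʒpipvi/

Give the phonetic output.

[nefpaʒbipfi]

/b/ after /f/ (voiceless) → [p]
/p/ after /ʒ/ (voiced) → [b]
/v/ after /p/ (voiceless) → [f]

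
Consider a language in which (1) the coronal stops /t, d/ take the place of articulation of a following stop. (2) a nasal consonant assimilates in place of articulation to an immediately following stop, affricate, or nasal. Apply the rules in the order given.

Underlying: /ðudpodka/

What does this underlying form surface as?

[ðubpogka]

Rule 1: /d/ before /p/ (labial) → [b]
Rule 1: /d/ before /k/ (velar) → [g]
After rule 1: ðubpogka
Rule 2: no segment meets the rule's conditions; no change.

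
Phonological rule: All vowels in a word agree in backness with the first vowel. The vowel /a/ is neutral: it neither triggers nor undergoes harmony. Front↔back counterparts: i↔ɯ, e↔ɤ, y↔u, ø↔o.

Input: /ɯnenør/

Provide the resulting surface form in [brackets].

[ɯnɤnor]

/e/ harmonizes with /ɯ/ ([+back]) → [ɤ]
/ø/ harmonizes with /ɯ/ ([+back]) → [o]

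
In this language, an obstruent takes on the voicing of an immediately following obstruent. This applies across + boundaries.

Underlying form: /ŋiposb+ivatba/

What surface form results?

/s/ before /b/ (voiced) → [z]
/t/ before /b/ (voiced) → [d]

[ŋipozb+ivadba]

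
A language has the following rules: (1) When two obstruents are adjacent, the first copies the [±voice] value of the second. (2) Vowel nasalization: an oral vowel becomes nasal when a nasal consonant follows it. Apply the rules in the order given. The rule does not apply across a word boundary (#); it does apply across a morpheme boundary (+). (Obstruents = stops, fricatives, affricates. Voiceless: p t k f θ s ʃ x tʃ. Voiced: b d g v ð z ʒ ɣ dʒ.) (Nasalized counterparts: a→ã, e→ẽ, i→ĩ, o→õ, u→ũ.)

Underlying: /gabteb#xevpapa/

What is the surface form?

Rule 1: /b/ before /t/ (voiceless) → [p]
Rule 1: /v/ before /p/ (voiceless) → [f]
After rule 1: gapteb#xefpapa
Rule 2: no segment meets the rule's conditions; no change.

[gapteb#xefpapa]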